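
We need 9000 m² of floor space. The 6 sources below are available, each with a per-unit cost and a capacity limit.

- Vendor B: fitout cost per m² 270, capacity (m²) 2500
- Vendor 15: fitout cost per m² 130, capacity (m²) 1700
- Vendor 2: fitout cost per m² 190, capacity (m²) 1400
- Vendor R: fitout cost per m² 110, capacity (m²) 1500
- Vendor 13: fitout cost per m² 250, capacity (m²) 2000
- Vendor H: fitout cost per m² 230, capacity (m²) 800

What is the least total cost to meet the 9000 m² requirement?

Fill from the cheapest source first.
Vendor R (110): use full 1500 → 7500 m² to go.
Vendor 15 (130): use full 1700 → 5800 m² to go.
Take 1400 from Vendor 2 at 190 → need 4400 more.
Vendor H at 230: take all 800 m² → 3600 still needed.
Vendor 13 (250): use full 2000 → 1600 m² to go.
Take 1600 from Vendor B at 270 to finish.
Cost = 1500×110 + 1700×130 + 1400×190 + 800×230 + 2000×250 + 1600×270 = 1768000.

1768000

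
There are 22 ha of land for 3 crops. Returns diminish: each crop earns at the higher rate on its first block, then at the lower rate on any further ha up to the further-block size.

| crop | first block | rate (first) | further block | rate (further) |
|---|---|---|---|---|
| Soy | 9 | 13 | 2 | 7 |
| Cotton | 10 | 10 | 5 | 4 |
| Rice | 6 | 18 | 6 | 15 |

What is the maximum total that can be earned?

325

Order all 6 blocks by rate: Rice/tier1 18 > Rice/tier2 15 > Soy/tier1 13 > Cotton/tier1 10 > Soy/tier2 7 > Cotton/tier2 4.
Rice tier1 at 18: fill all 6 — 16 left.
Rice tier2 at 15: fill all 6 — 10 left.
Soy/tier1 (13): +9 — 1 left.
1 remain; put them into Cotton tier1 at 10.
Total = 18×6 + 15×6 + 13×9 + 10×1 = 325.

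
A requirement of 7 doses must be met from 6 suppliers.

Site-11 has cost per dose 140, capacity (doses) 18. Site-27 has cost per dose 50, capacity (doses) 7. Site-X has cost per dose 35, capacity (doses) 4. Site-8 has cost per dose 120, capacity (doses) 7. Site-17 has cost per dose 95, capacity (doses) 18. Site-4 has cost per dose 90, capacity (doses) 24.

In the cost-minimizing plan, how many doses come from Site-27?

3

Use suppliers in increasing cost order.
Site-X at 35: take all 4 doses → 3 still needed.
Site-27 (50): take the remaining 3 → done.
Site-4, Site-17, Site-8, Site-11: unused.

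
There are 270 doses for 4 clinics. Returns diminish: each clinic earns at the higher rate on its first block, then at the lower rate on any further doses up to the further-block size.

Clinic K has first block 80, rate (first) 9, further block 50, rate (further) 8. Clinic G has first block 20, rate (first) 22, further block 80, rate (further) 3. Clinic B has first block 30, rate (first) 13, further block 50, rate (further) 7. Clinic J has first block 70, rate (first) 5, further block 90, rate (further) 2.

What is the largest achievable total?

Rank every tier by rate: Clinic G/tier1 22 > Clinic B/tier1 13 > Clinic K/tier1 9 > Clinic K/tier2 8 > Clinic B/tier2 7 > Clinic J/tier1 5 > Clinic G/tier2 3 > Clinic J/tier2 2.
Fill Clinic G tier1 block (20 at 22) — 250 left.
Clinic B/tier1 (13): +30 — 220 left.
Fill Clinic K tier1 block (80 at 9) — 140 left.
Clinic K tier2 at 8: fill all 50 — 90 left.
Fill Clinic B tier2 block (50 at 7) — 40 left.
Clinic J/tier1: +40 of 70 at 5; pool empty.
Total = 22×20 + 13×30 + 9×80 + 8×50 + 7×50 + 5×40 = 2500.

2500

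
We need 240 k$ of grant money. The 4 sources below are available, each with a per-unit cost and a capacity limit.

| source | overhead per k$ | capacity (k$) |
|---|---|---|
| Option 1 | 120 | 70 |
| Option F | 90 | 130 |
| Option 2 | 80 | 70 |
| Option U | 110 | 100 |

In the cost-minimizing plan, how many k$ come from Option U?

Fill from the cheapest source first.
Option 2 (80): use full 70 → 170 k$ to go.
Take 130 from Option F at 90 → need 40 more.
Option U (110): take the remaining 40 → done.
Option 1: unused.

40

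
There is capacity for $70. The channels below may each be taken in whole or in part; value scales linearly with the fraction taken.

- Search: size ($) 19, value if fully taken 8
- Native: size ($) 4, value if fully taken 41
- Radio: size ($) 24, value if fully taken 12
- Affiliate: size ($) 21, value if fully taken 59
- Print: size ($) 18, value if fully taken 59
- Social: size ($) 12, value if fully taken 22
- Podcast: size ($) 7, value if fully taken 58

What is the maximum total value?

Rank by value-to-size ratio: Native 41/4≈10.2, Podcast 58/7≈8.29, Print 59/18≈3.28, Affiliate 59/21≈2.81, Social 22/12≈1.83, Radio 12/24≈0.5, Search 8/19≈0.421.
Take all of Native (4 $, value 41) — 66 $ left.
Take all of Podcast (7 $, value 58) — 59 $ left.
Take all of Print (18 $, value 59) — 41 $ left.
Affiliate: take in full, 21 $ for value 59 — 20 left.
Take all of Social (12 $, value 22) — 8 $ left.
8 $ left: a 8/24 share of Radio gives 12×8/24 = 4.
Total value = 243.

243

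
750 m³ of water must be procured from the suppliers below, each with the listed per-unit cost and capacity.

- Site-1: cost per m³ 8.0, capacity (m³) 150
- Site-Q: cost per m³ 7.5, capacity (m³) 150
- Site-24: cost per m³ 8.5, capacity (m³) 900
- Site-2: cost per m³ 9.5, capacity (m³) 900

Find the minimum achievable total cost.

Use suppliers in increasing cost order.
Site-Q (7.5): use full 150 — 600 m³ to go.
Site-1 at 8.0: take all 150 m³ — 450 still needed.
Site-24 at 8.5: take 450 of its 900 — requirement met.
Site-2: unused.
Cost = 150×7.5 + 150×8.0 + 450×8.5 = 6150.

6150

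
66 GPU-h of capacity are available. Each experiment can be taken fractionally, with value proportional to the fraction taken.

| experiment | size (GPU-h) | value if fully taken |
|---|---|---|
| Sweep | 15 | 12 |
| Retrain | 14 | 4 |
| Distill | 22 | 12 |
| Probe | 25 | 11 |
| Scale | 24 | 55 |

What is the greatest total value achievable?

81.2

Sort by value density: Scale 55/24≈2.29, Sweep 12/15≈0.8, Distill 12/22≈0.545, Probe 11/25≈0.44, Retrain 4/14≈0.286.
Scale: take in full, 24 GPU-h for value 55 ; 42 left.
Take all of Sweep (15 GPU-h, value 12) ; 27 GPU-h left.
All 22 GPU-h of Distill fit (value 12) ; 5 remain.
Only 5 GPU-h remain; take 5/25 of Probe for value 11×5/25 = 2.2.
Total value = 81.2.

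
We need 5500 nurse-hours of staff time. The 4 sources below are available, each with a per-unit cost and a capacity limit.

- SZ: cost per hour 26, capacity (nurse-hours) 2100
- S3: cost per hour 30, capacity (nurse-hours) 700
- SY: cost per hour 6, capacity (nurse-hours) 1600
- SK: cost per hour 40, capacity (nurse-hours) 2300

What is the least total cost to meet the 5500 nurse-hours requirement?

Cheapest first:
SY (6): use full 1600 — 3900 nurse-hours to go.
SZ (26): use full 2100 — 1800 nurse-hours to go.
Take 700 from S3 at 30 — need 1100 more.
Take 1100 from SK at 40 to finish.
Cost = 1600×6 + 2100×26 + 700×30 + 1100×40 = 129200.

129200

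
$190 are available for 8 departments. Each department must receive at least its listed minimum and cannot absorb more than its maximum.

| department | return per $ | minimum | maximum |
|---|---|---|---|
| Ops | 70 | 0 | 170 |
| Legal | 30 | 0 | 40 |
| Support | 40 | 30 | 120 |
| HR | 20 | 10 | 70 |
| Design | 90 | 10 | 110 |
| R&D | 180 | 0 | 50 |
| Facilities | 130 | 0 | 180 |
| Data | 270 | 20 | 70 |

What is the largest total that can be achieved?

32800

Meeting every minimum uses 0+0+30+10+10+0+0+20 = 70 $, leaving 120.
Order the departments by return per $: Data 270 > R&D 180 > Facilities 130 > Design 90 > Ops 70 > Support 40 > Legal 30 > HR 20.
Data: +50 to 70 (cap) — 70 left.
R&D: +50 to 50 (cap) — 20 left.
Facilities has room for 180 more but only 20 remain, so it gets 20.
Total = 40×30 + 20×10 + 90×10 + 180×50 + 130×20 + 270×70 = 32800.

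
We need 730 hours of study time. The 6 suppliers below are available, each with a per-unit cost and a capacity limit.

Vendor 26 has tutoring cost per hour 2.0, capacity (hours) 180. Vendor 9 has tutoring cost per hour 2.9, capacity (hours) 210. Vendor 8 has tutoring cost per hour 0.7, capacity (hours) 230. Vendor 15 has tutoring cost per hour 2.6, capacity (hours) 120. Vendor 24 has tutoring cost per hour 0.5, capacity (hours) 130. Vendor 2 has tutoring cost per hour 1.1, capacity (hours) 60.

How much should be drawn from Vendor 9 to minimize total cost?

Fill from the cheapest supplier first.
Take 130 from Vendor 24 at 0.5 → need 600 more.
Vendor 8 at 0.7: take all 230 hours → 370 still needed.
Vendor 2 at 1.1: take all 60 hours → 310 still needed.
Vendor 26 (2.0): use full 180 → 130 hours to go.
Take 120 from Vendor 15 at 2.6 → need 10 more.
Vendor 9 at 2.9: take 10 of its 210 → requirement met.

10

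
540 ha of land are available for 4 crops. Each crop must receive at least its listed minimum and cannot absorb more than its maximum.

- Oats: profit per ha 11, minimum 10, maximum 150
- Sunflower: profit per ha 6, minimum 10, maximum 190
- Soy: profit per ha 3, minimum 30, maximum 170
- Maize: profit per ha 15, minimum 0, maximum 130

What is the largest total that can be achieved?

Meeting every minimum uses 10+10+30+0 = 50 ha, leaving 490.
Highest profit per ha first: Maize 15 > Oats 11 > Sunflower 6 > Soy 3.
Give Maize 130 more to hit its cap of 130 ; 360 left.
Oats: +140 to 150 (cap) ; 220 left.
Give Sunflower 180 more to hit its cap of 190 ; 40 left.
Only 40 left; Soy takes them to reach 70.
Total = 11×150 + 6×190 + 3×70 + 15×130 = 4950.

4950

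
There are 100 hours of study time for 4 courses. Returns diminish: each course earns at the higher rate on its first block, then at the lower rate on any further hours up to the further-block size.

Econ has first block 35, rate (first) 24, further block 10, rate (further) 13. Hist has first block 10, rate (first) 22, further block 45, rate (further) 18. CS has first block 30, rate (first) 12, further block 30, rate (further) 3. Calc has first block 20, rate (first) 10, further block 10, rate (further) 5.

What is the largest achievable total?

Treat each block as its own option and order by rate: Econ/tier1 24 > Hist/tier1 22 > Hist/tier2 18 > Econ/tier2 13 > CS/tier1 12 > Calc/tier1 10 > Calc/tier2 5 > CS/tier2 3.
Econ/tier1 (24): +35 → 65 left.
Fill Hist tier1 block (10 at 22) → 55 left.
Hist/tier2 (18): +45 → 10 left.
Fill Econ tier2 block (10 at 13) → 0 left.
Total = 24×35 + 22×10 + 18×45 + 13×10 = 2000.

2000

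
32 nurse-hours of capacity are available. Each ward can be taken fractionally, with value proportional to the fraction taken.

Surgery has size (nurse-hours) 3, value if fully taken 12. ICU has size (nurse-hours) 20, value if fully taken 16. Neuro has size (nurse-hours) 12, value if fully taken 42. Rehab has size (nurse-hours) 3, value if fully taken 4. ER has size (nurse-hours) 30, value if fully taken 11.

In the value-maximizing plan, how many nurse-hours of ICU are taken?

14

Rank by value-to-size ratio: Surgery 12/3≈4, Neuro 42/12≈3.5, Rehab 4/3≈1.33, ICU 16/20≈0.8, ER 11/30≈0.367.
Take all of Surgery (3 nurse-hours, value 12) — 29 nurse-hours left.
Neuro: take in full, 12 nurse-hours for value 42 — 17 left.
All 3 nurse-hours of Rehab fit (value 4) — 14 remain.
Only 14 nurse-hours remain; take 14/20 of ICU for value 16×14/20 = 11.2.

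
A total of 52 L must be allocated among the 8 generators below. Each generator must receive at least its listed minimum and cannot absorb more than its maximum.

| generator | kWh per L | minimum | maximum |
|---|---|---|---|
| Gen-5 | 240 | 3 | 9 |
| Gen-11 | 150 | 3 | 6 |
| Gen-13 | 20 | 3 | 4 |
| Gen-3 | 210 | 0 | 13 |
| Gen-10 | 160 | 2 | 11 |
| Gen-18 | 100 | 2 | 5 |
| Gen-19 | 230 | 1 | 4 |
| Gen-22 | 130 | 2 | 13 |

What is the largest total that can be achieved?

9250

Meeting every minimum uses 3+3+3+0+2+2+1+2 = 16 L, leaving 36.
Order the generators by kWh per L: Gen-5 240 > Gen-19 230 > Gen-3 210 > Gen-10 160 > Gen-11 150 > Gen-22 130 > Gen-18 100 > Gen-13 20.
Gen-5 takes 6 more to reach its cap of 9 ; 30 left.
Give Gen-19 3 more to hit its cap of 4 ; 27 left.
Gen-3: +13 to 13 (cap) ; 14 left.
Gen-10: +9 to 11 (cap) ; 5 left.
Gen-11 takes 3 more to reach its cap of 6 ; 2 left.
Gen-22 has room for 11 more but only 2 remain, so it gets 4.
Total = 240×9 + 150×6 + 20×3 + 210×13 + 160×11 + 100×2 + 230×4 + 130×4 = 9250.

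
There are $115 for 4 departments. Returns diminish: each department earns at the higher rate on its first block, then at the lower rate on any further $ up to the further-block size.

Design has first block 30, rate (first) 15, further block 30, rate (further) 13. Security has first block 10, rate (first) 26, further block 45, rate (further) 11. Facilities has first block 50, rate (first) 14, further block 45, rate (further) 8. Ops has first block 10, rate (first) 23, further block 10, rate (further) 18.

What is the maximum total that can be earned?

1885

Rank every tier by rate: Security/T1 26 > Ops/T1 23 > Ops/T2 18 > Design/T1 15 > Facilities/T1 14 > Design/T2 13 > Security/T2 11 > Facilities/T2 8.
Security/T1 (26): +10 — 105 left.
Ops T1 at 23: fill all 10 — 95 left.
Ops/T2 (18): +10 — 85 left.
Fill Design T1 block (30 at 15) — 55 left.
Fill Facilities T1 block (50 at 14) — 5 left.
Design T2 at 13: only 5 left, fill 5.
Total = 26×10 + 23×10 + 18×10 + 15×30 + 14×50 + 13×5 = 1885.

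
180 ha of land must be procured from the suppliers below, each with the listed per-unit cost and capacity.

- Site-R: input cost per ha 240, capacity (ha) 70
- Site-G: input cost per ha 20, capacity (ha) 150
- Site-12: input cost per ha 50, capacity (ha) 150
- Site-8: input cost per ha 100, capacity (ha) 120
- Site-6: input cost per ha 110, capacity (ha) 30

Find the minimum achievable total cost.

Fill from the cheapest supplier first.
Take 150 from Site-G at 20 → need 30 more.
Take 30 from Site-12 at 50 to finish.
Site-8, Site-6, Site-R: unused.
Cost = 150×20 + 30×50 = 4500.

4500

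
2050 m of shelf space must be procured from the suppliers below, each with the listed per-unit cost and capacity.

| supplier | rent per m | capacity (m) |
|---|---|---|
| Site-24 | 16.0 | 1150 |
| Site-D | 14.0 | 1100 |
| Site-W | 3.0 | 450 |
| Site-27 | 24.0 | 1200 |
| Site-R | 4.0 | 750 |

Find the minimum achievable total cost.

Fill from the cheapest supplier first.
Take 450 from Site-W at 3.0 — need 1600 more.
Site-R (4.0): use full 750 — 850 m to go.
Site-D (14.0): take the remaining 850 — done.
Site-24, Site-27: unused.
Cost = 450×3.0 + 750×4.0 + 850×14.0 = 16250.

16250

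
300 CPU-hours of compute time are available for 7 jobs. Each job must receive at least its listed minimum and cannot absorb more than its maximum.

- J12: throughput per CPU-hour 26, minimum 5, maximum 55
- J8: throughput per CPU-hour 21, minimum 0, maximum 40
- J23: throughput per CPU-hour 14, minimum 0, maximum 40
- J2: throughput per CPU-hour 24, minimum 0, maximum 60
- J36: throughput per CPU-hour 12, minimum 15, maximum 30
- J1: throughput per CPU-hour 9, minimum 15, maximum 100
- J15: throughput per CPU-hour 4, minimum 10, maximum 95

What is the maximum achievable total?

5255

Meeting every minimum uses 5+0+0+0+15+15+10 = 45 CPU-hours, leaving 255.
Highest throughput per CPU-hour first: J12 26 > J2 24 > J8 21 > J23 14 > J36 12 > J1 9 > J15 4.
Give J12 50 more to hit its cap of 55 → 205 left.
J2: +60 to 60 (cap) → 145 left.
Give J8 40 more to hit its cap of 40 → 105 left.
J23 takes 40 more to reach its cap of 40 → 65 left.
J36 takes 15 more to reach its cap of 30 → 50 left.
J1 has room for 85 more but only 50 remain, so it gets 65.
Total = 26×55 + 21×40 + 14×40 + 24×60 + 12×30 + 9×65 + 4×10 = 5255.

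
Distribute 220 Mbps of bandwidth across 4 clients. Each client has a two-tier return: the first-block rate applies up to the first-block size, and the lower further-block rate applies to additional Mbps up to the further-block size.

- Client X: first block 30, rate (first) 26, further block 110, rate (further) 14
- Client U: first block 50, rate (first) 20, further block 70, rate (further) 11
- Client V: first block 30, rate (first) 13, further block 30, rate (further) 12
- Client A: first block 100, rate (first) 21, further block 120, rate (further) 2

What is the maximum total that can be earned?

Treat each block as its own option and order by rate: Client X/T1 26 > Client A/T1 21 > Client U/T1 20 > Client X/T2 14 > Client V/T1 13 > Client V/T2 12 > Client U/T2 11 > Client A/T2 2.
Client X/T1 (26): +30 — 190 left.
Client A/T1 (21): +100 — 90 left.
Client U T1 at 20: fill all 50 — 40 left.
Client X/T2: +40 of 110 at 14; pool empty.
Total = 26×30 + 21×100 + 20×50 + 14×40 = 4440.

4440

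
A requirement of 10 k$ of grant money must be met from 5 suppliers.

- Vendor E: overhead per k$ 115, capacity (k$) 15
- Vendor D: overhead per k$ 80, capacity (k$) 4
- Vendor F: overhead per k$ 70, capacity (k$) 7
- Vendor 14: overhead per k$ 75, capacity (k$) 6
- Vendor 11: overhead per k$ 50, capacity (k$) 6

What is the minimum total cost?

580

Fill from the cheapest supplier first.
Vendor 11 (50): use full 6 ; 4 k$ to go.
Vendor F (70): take the remaining 4 ; done.
Vendor 14, Vendor D, Vendor E: unused.
Cost = 6×50 + 4×70 = 580.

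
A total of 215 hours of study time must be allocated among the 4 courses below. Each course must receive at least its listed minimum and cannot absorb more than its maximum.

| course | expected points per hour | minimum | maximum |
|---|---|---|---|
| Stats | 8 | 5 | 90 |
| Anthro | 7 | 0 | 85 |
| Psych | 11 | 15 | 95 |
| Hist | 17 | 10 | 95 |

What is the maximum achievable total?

Meeting every minimum uses 5+0+15+10 = 30 hours, leaving 185.
Highest expected points per hour first: Hist 17 > Psych 11 > Stats 8 > Anthro 7.
Give Hist 85 more to hit its cap of 95 ; 100 left.
Give Psych 80 more to hit its cap of 95 ; 20 left.
Stats has room for 85 more but only 20 remain, so it gets 25.
Total = 8×25 + 11×95 + 17×95 = 2860.

2860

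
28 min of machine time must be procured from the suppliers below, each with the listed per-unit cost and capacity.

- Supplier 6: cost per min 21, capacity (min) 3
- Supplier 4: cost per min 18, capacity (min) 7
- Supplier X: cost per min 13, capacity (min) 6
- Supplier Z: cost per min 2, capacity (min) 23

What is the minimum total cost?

Fill from the cheapest supplier first.
Supplier Z (2): use full 23 ; 5 min to go.
Supplier X (13): take the remaining 5 ; done.
Supplier 4, Supplier 6: unused.
Cost = 23×2 + 5×13 = 111.

111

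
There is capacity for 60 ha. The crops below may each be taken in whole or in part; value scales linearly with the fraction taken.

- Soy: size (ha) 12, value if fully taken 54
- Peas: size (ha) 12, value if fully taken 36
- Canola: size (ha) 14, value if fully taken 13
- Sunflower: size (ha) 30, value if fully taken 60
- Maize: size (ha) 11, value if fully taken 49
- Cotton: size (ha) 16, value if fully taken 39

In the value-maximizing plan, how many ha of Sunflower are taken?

Sort by value density: Soy 54/12≈4.5, Maize 49/11≈4.45, Peas 36/12≈3, Cotton 39/16≈2.44, Sunflower 60/30≈2, Canola 13/14≈0.929.
Take all of Soy (12 ha, value 54) → 48 ha left.
Take all of Maize (11 ha, value 49) → 37 ha left.
Take all of Peas (12 ha, value 36) → 25 ha left.
Take all of Cotton (16 ha, value 39) → 9 ha left.
Only 9 ha remain; take 9/30 of Sunflower for value 60×9/30 = 18.

9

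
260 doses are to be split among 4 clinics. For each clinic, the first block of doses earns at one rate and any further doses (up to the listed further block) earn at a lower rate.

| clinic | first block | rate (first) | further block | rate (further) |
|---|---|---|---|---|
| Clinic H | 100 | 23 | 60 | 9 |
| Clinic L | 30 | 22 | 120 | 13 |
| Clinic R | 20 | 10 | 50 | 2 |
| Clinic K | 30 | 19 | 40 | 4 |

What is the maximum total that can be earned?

4830

Rank every tier by rate: Clinic H/tier1 23 > Clinic L/tier1 22 > Clinic K/tier1 19 > Clinic L/tier2 13 > Clinic R/tier1 10 > Clinic H/tier2 9 > Clinic K/tier2 4 > Clinic R/tier2 2.
Clinic H tier1 at 23: fill all 100 — 160 left.
Clinic L/tier1 (22): +30 — 130 left.
Fill Clinic K tier1 block (30 at 19) — 100 left.
100 remain; put them into Clinic L tier2 at 13.
Total = 23×100 + 22×30 + 19×30 + 13×100 = 4830.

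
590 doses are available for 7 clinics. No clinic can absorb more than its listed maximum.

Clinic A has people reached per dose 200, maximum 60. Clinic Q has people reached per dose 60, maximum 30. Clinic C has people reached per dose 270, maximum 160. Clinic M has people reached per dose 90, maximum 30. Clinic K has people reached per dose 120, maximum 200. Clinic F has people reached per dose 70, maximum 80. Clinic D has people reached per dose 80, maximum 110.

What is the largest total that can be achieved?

Highest people reached per dose first: Clinic C 270 > Clinic A 200 > Clinic K 120 > Clinic M 90 > Clinic D 80 > Clinic F 70 > Clinic Q 60.
Clinic C: +160 to 160 (cap) ; 430 left.
Clinic A: +60 to 60 (cap) ; 370 left.
Clinic K takes 200 to reach its cap of 200 ; 170 left.
Give Clinic M 30 to hit its cap of 30 ; 140 left.
Give Clinic D 110 to hit its cap of 110 ; 30 left.
Only 30 left; Clinic F takes them to reach 30.
Total = 200×60 + 270×160 + 90×30 + 120×200 + 70×30 + 80×110 = 92800.

92800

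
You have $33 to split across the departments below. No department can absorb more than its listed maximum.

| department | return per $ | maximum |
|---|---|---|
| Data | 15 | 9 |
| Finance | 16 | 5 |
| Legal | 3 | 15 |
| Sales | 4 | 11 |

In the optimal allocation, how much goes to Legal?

8

Rank by return per $: Finance 16 > Data 15 > Sales 4 > Legal 3.
Finance takes 5 to reach its cap of 5 — 28 left.
Data takes 9 to reach its cap of 9 — 19 left.
Sales takes 11 to reach its cap of 11 — 8 left.
Legal has room for 15 but only 8 remain, so it gets 8.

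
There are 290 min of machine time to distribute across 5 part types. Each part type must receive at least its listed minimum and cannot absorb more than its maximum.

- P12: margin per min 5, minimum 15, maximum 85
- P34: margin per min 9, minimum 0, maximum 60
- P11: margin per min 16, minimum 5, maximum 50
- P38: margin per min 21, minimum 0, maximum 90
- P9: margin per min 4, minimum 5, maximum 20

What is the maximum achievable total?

3675

Meeting every minimum uses 15+0+5+0+5 = 25 min, leaving 265.
Highest margin per min first: P38 21 > P11 16 > P34 9 > P12 5 > P9 4.
P38 takes 90 more to reach its cap of 90 → 175 left.
P11 takes 45 more to reach its cap of 50 → 130 left.
P34: +60 to 60 (cap) → 70 left.
P12 takes 70 more to reach its cap of 85 → 0 left.
Total = 5×85 + 9×60 + 16×50 + 21×90 + 4×5 = 3675.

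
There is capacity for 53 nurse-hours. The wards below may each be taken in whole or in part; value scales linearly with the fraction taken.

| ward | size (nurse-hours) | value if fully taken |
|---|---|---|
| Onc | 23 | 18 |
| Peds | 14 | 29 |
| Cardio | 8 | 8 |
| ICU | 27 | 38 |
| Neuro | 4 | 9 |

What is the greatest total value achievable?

Best value per unit of size first: Neuro 9/4≈2.25, Peds 29/14≈2.07, ICU 38/27≈1.41, Cardio 8/8≈1, Onc 18/23≈0.783.
Take all of Neuro (4 nurse-hours, value 9) → 49 nurse-hours left.
All 14 nurse-hours of Peds fit (value 29) → 35 remain.
Take all of ICU (27 nurse-hours, value 38) → 8 nurse-hours left.
Cardio: take in full, 8 nurse-hours for value 8 → 0 left.
Total value = 84.

84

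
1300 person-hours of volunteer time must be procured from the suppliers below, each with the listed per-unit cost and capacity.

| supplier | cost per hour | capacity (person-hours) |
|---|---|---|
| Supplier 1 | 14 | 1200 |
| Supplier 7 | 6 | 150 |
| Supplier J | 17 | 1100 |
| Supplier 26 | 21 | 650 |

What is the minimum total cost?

Cheapest first:
Supplier 7 (6): use full 150 — 1150 person-hours to go.
Supplier 1 at 14: take 1150 of its 1200 — requirement met.
Supplier J, Supplier 26: unused.
Cost = 150×6 + 1150×14 = 17000.

17000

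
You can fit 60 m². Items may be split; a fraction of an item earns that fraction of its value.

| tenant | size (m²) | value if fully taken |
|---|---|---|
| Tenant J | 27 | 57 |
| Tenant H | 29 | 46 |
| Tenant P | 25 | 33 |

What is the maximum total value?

108.28

Rank by value-to-size ratio: Tenant J 57/27≈2.11, Tenant H 46/29≈1.59, Tenant P 33/25≈1.32.
Tenant J: take in full, 27 m² for value 57 — 33 left.
All 29 m² of Tenant H fit (value 46) — 4 remain.
4 m² left: a 4/25 share of Tenant P gives 33×4/25 = 5.28.
Total value = 108.28.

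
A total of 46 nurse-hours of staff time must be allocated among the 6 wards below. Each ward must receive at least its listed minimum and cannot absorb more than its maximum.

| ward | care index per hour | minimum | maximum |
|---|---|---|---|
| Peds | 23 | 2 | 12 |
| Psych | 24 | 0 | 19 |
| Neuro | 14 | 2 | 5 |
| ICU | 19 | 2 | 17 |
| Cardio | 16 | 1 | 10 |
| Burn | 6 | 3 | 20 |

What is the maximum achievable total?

Meeting every minimum uses 2+0+2+2+1+3 = 10 nurse-hours, leaving 36.
Highest care index per hour first: Psych 24 > Peds 23 > ICU 19 > Cardio 16 > Neuro 14 > Burn 6.
Give Psych 19 more to hit its cap of 19 → 17 left.
Give Peds 10 more to hit its cap of 12 → 7 left.
ICU: +7 (room for 15) → 9. Pool exhausted.
Total = 23×12 + 24×19 + 14×2 + 19×9 + 16×1 + 6×3 = 965.

965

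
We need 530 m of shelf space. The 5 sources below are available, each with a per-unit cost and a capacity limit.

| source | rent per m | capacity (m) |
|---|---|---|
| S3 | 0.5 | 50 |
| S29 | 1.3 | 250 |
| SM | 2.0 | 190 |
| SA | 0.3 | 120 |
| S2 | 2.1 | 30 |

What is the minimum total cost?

Use sources in increasing cost order.
SA (0.3): use full 120 → 410 m to go.
S3 (0.5): use full 50 → 360 m to go.
S29 at 1.3: take all 250 m → 110 still needed.
Take 110 from SM at 2.0 to finish.
S2: unused.
Cost = 120×0.3 + 50×0.5 + 250×1.3 + 110×2.0 = 606.

606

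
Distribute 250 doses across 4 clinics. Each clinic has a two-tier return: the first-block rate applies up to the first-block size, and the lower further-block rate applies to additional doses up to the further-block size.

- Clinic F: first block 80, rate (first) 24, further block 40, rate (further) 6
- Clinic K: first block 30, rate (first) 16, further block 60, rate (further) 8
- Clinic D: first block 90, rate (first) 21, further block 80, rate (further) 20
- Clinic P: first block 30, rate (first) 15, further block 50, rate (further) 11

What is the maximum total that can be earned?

Order all 8 blocks by rate: Clinic F/T1 24 > Clinic D/T1 21 > Clinic D/T2 20 > Clinic K/T1 16 > Clinic P/T1 15 > Clinic P/T2 11 > Clinic K/T2 8 > Clinic F/T2 6.
Clinic F T1 at 24: fill all 80 ; 170 left.
Clinic D T1 at 21: fill all 90 ; 80 left.
Fill Clinic D T2 block (80 at 20) ; 0 left.
Total = 24×80 + 21×90 + 20×80 = 5410.

5410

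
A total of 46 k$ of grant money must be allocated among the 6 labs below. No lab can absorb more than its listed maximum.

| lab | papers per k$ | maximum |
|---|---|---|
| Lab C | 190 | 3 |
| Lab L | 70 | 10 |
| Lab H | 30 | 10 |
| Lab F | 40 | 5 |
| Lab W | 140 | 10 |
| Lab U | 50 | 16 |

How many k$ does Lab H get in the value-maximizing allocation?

Order the labs by papers per k$: Lab C 190 > Lab W 140 > Lab L 70 > Lab U 50 > Lab F 40 > Lab H 30.
Give Lab C 3 to hit its cap of 3 ; 43 left.
Lab W: +10 to 10 (cap) ; 33 left.
Give Lab L 10 to hit its cap of 10 ; 23 left.
Lab U takes 16 to reach its cap of 16 ; 7 left.
Lab F: +5 to 5 (cap) ; 2 left.
Lab H: +2 (room for 10) → 2. Pool exhausted.

2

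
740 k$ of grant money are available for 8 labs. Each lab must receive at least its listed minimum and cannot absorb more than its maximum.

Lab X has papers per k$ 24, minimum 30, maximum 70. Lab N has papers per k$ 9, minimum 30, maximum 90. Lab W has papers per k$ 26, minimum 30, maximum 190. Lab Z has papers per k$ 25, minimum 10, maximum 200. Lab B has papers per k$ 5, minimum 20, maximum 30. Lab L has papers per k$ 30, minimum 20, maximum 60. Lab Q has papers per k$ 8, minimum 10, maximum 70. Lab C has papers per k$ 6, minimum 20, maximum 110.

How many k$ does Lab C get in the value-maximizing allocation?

40

Meeting every minimum uses 30+30+30+10+20+20+10+20 = 170 k$, leaving 570.
Order the labs by papers per k$: Lab L 30 > Lab W 26 > Lab Z 25 > Lab X 24 > Lab N 9 > Lab Q 8 > Lab C 6 > Lab B 5.
Lab L takes 40 more to reach its cap of 60 ; 530 left.
Give Lab W 160 more to hit its cap of 190 ; 370 left.
Lab Z: +190 to 200 (cap) ; 180 left.
Lab X takes 40 more to reach its cap of 70 ; 140 left.
Lab N takes 60 more to reach its cap of 90 ; 80 left.
Lab Q takes 60 more to reach its cap of 70 ; 20 left.
Lab C: +20 (room for 90) → 40. Pool exhausted.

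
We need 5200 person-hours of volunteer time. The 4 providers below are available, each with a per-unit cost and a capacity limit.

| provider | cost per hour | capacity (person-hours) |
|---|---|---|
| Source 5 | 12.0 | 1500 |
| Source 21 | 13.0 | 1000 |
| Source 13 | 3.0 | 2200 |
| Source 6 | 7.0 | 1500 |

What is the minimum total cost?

Cheapest first:
Source 13 at 3.0: take all 2200 person-hours ; 3000 still needed.
Take 1500 from Source 6 at 7.0 ; need 1500 more.
Take 1500 from Source 5 at 12.0 ; need 0 more.
Source 21: unused.
Cost = 2200×3.0 + 1500×7.0 + 1500×12.0 = 35100.

35100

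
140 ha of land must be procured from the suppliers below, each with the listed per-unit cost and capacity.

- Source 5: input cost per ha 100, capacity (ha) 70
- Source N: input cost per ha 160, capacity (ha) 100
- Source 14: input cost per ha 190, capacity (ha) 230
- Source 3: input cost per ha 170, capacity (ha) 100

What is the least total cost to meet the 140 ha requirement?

18200

Cheapest first:
Source 5 (100): use full 70 → 70 ha to go.
Take 70 from Source N at 160 to finish.
Source 3, Source 14: unused.
Cost = 70×100 + 70×160 = 18200.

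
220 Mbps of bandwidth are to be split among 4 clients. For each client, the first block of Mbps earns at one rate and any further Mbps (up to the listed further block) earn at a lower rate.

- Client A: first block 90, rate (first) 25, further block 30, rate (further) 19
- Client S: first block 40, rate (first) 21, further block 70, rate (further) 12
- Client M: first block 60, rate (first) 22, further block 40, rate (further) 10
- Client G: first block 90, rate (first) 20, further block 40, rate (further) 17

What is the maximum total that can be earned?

Order all 8 blocks by rate: Client A/T1 25 > Client M/T1 22 > Client S/T1 21 > Client G/T1 20 > Client A/T2 19 > Client G/T2 17 > Client S/T2 12 > Client M/T2 10.
Fill Client A T1 block (90 at 25) → 130 left.
Fill Client M T1 block (60 at 22) → 70 left.
Client S T1 at 21: fill all 40 → 30 left.
30 remain; put them into Client G T1 at 20.
Total = 25×90 + 22×60 + 21×40 + 20×30 = 5010.

5010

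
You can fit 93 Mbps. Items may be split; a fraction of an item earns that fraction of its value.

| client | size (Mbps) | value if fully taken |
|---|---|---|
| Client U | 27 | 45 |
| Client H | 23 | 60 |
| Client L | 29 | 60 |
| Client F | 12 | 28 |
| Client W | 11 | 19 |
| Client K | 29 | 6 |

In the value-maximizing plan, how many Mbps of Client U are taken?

18

Best value per unit of size first: Client H 60/23≈2.61, Client F 28/12≈2.33, Client L 60/29≈2.07, Client W 19/11≈1.73, Client U 45/27≈1.67, Client K 6/29≈0.207.
Client H: take in full, 23 Mbps for value 60 — 70 left.
All 12 Mbps of Client F fit (value 28) — 58 remain.
Client L: take in full, 29 Mbps for value 60 — 29 left.
All 11 Mbps of Client W fit (value 19) — 18 remain.
18 Mbps left: a 18/27 share of Client U gives 45×18/27 = 30.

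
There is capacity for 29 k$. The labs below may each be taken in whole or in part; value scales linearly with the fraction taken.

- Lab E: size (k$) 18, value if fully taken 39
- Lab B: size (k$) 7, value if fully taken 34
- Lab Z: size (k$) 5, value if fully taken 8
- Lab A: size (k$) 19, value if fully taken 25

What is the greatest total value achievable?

79.4

Best value per unit of size first: Lab B 34/7≈4.86, Lab E 39/18≈2.17, Lab Z 8/5≈1.6, Lab A 25/19≈1.32.
Lab B: take in full, 7 k$ for value 34 — 22 left.
All 18 k$ of Lab E fit (value 39) — 4 remain.
4 k$ left: a 4/5 share of Lab Z gives 8×4/5 = 6.4.
Total value = 79.4.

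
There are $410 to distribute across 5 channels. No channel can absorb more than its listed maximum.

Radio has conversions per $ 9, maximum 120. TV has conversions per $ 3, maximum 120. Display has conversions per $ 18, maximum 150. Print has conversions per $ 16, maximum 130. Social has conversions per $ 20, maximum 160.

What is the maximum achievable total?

7500

Highest conversions per $ first: Social 20 > Display 18 > Print 16 > Radio 9 > TV 3.
Give Social 160 to hit its cap of 160 ; 250 left.
Display: +150 to 150 (cap) ; 100 left.
Only 100 left; Print takes them to reach 100.
Total = 18×150 + 16×100 + 20×160 = 7500.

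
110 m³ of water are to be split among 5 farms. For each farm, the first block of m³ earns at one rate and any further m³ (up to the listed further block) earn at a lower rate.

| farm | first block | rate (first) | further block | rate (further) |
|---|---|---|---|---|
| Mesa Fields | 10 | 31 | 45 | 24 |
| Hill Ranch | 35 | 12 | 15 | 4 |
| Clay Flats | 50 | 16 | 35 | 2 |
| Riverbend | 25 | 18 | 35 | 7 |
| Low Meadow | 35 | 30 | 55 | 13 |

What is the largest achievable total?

Treat each block as its own option and order by rate: Mesa Fields/first 31 > Low Meadow/first 30 > Mesa Fields/second 24 > Riverbend/first 18 > Clay Flats/first 16 > Low Meadow/second 13 > Hill Ranch/first 12 > Riverbend/second 7 > Hill Ranch/second 4 > Clay Flats/second 2.
Mesa Fields first at 31: fill all 10 — 100 left.
Low Meadow/first (30): +35 — 65 left.
Mesa Fields second at 24: fill all 45 — 20 left.
Riverbend first at 18: only 20 left, fill 20.
Total = 31×10 + 30×35 + 24×45 + 18×20 = 2800.

2800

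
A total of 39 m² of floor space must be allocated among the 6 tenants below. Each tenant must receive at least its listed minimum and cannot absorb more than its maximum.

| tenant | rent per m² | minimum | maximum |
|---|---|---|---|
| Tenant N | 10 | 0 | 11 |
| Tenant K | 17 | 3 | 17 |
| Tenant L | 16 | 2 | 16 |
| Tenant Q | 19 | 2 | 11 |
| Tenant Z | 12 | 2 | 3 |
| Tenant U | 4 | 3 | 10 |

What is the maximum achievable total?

630

Meeting every minimum uses 0+3+2+2+2+3 = 12 m², leaving 27.
Rank by rent per m²: Tenant Q 19 > Tenant K 17 > Tenant L 16 > Tenant Z 12 > Tenant N 10 > Tenant U 4.
Give Tenant Q 9 more to hit its cap of 11 ; 18 left.
Give Tenant K 14 more to hit its cap of 17 ; 4 left.
Only 4 left; Tenant L takes them to reach 6.
Total = 17×17 + 16×6 + 19×11 + 12×2 + 4×3 = 630.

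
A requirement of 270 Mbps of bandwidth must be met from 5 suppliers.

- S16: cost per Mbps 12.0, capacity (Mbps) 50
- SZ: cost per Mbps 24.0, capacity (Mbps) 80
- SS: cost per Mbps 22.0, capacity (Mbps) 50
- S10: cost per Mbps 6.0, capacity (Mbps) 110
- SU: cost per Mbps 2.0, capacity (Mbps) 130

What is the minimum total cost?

1280

Cheapest first:
SU (2.0): use full 130 — 140 Mbps to go.
S10 (6.0): use full 110 — 30 Mbps to go.
Take 30 from S16 at 12.0 to finish.
SS, SZ: unused.
Cost = 130×2.0 + 110×6.0 + 30×12.0 = 1280.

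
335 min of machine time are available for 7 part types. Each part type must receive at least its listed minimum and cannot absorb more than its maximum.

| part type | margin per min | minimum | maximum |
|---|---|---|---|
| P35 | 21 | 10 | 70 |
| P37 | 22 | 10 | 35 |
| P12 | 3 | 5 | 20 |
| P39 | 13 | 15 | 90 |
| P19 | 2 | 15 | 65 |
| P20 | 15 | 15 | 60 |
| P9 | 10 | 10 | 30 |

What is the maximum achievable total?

4730

Meeting every minimum uses 10+10+5+15+15+15+10 = 80 min, leaving 255.
Order the part types by margin per min: P37 22 > P35 21 > P20 15 > P39 13 > P9 10 > P12 3 > P19 2.
P37: +25 to 35 (cap) ; 230 left.
P35 takes 60 more to reach its cap of 70 ; 170 left.
P20 takes 45 more to reach its cap of 60 ; 125 left.
P39: +75 to 90 (cap) ; 50 left.
P9: +20 to 30 (cap) ; 30 left.
P12: +15 to 20 (cap) ; 15 left.
P19: +15 (room for 50) → 30. Pool exhausted.
Total = 21×70 + 22×35 + 3×20 + 13×90 + 2×30 + 15×60 + 10×30 = 4730.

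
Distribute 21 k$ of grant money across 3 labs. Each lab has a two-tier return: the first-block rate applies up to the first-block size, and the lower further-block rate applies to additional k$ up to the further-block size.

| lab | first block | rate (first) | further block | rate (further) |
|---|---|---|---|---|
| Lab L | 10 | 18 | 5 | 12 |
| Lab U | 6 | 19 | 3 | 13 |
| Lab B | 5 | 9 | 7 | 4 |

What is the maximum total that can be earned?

Order all 6 blocks by rate: Lab U/tier1 19 > Lab L/tier1 18 > Lab U/tier2 13 > Lab L/tier2 12 > Lab B/tier1 9 > Lab B/tier2 4.
Lab U tier1 at 19: fill all 6 → 15 left.
Lab L tier1 at 18: fill all 10 → 5 left.
Fill Lab U tier2 block (3 at 13) → 2 left.
2 remain; put them into Lab L tier2 at 12.
Total = 19×6 + 18×10 + 13×3 + 12×2 = 357.

357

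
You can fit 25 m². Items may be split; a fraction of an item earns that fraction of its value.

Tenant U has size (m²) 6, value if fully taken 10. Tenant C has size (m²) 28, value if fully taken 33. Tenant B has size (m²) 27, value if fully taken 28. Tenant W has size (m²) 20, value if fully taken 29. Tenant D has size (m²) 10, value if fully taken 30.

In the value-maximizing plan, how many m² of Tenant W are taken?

9

Rank by value-to-size ratio: Tenant D 30/10≈3, Tenant U 10/6≈1.67, Tenant W 29/20≈1.45, Tenant C 33/28≈1.18, Tenant B 28/27≈1.04.
All 10 m² of Tenant D fit (value 30) ; 15 remain.
Tenant U: take in full, 6 m² for value 10 ; 9 left.
Only 9 m² remain; take 9/20 of Tenant W for value 29×9/20 = 13.05.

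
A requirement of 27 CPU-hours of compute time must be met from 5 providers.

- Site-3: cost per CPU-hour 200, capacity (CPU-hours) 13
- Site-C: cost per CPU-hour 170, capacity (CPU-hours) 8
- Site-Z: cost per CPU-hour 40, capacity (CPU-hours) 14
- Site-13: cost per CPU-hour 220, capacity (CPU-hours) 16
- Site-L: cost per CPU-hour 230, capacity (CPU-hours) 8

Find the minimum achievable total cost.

Fill from the cheapest provider first.
Site-Z (40): use full 14 ; 13 CPU-hours to go.
Site-C at 170: take all 8 CPU-hours ; 5 still needed.
Take 5 from Site-3 at 200 to finish.
Site-13, Site-L: unused.
Cost = 14×40 + 8×170 + 5×200 = 2920.

2920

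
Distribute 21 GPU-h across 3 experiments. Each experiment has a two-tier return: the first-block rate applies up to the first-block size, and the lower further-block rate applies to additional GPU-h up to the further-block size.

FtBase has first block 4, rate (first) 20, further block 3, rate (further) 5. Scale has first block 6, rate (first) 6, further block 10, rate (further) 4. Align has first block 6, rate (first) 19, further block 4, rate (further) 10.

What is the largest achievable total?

Order all 6 blocks by rate: FtBase/tier1 20 > Align/tier1 19 > Align/tier2 10 > Scale/tier1 6 > FtBase/tier2 5 > Scale/tier2 4.
Fill FtBase tier1 block (4 at 20) — 17 left.
Fill Align tier1 block (6 at 19) — 11 left.
Align tier2 at 10: fill all 4 — 7 left.
Scale tier1 at 6: fill all 6 — 1 left.
FtBase/tier2: +1 of 3 at 5; pool empty.
Total = 20×4 + 19×6 + 10×4 + 6×6 + 5×1 = 275.

275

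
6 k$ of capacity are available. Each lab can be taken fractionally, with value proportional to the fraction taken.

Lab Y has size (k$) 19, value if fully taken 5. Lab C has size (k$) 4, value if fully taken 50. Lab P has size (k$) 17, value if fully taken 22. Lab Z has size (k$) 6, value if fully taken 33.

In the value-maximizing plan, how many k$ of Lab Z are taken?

Sort by value density: Lab C 50/4≈12.5, Lab Z 33/6≈5.5, Lab P 22/17≈1.29, Lab Y 5/19≈0.263.
Lab C: take in full, 4 k$ for value 50 → 2 left.
Only 2 k$ remain; take 2/6 of Lab Z for value 33×2/6 = 11.

2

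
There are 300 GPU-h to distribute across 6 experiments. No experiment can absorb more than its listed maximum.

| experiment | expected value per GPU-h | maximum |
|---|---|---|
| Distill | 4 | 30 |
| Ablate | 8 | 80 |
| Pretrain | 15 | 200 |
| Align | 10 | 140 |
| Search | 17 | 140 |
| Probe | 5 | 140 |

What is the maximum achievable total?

4780

Rank by expected value per GPU-h: Search 17 > Pretrain 15 > Align 10 > Ablate 8 > Probe 5 > Distill 4.
Give Search 140 to hit its cap of 140 — 160 left.
Pretrain has room for 200 but only 160 remain, so it gets 160.
Total = 15×160 + 17×140 = 4780.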